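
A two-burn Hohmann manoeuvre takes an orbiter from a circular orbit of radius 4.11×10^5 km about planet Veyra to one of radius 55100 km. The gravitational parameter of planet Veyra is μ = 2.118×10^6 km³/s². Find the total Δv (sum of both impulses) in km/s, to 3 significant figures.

Δv = 3.20 km/s

Transfer-ellipse semi-major axis a_t = (r₁ + r₂)/2 = (4.110×10^5 + 55100)/2 = 2.3305×10^5 km.
At r₁ the circular-orbit speed is v₁ = √(μ/r₁) = 2.270 km/s.
On the transfer ellipse at r₁, vis-viva equation gives v_a = √[μ(2/r₁ − 1/a_t)] = 1.104 km/s.
First burn Δv₁ = |v_a − v₁| = 1.166 km/s.
Circular speed at r₂: v₂ = √(μ/r₂) = 6.1999 km/s.
Transfer-orbit speed at r₂: v_p = √[μ(2/r₂ − 1/a_t)] = 8.2335 km/s.
Second burn Δv₂ = |v₂ − v_p| = 2.034 km/s.
Total Δv = Δv₁ + Δv₂ = 3.200 km/s.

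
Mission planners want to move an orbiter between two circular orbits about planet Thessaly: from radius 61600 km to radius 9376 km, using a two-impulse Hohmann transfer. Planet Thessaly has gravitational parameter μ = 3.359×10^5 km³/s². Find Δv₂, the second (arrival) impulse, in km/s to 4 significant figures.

Δv₂ = 1.900 km/s

Transfer-ellipse semi-major axis a_t = (r₁ + r₂)/2 = (61600 + 9376)/2 = 35488 km.
Circular speed at r = 9376 km: v_c = √(μ/r) = 5.9854 km/s.
Vis-viva on the transfer ellipse at r = 9376 km gives v_t = √[μ(2/r − 1/a_t)] = 7.8858 km/s.
Δv₂ = |v_t − v_c| = |7.8858 − 5.9854| = 1.900 km/s.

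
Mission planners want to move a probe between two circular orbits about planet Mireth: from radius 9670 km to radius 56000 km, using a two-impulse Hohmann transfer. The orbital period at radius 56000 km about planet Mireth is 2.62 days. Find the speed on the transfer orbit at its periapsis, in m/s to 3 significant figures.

v = 4880 m/s

From Kepler's third law T² = 4π²r³/μ at r = 56000 km, T = 2.62 days = 2.62 × 86400 s = 2.26368×10^5 s: μ = 4π²r³/T² = 1.35299×10^5 km³/s².
The Hohmann ellipse has a_t = (r₁ + r₂)/2 = 32835 km.
The periapsis of the transfer ellipse is at r = 9670 km.
Applying v² = μ(2/r − 1/a_t): v = 4.885 km/s.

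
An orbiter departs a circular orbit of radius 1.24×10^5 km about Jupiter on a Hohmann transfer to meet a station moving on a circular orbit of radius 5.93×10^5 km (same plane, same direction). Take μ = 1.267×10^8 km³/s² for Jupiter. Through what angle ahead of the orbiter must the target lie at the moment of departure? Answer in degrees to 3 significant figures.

φ = 95.4°

Transfer-ellipse semi-major axis a_t = (r₁ + r₂)/2 = (1.240×10^5 + 5.930×10^5)/2 = 3.585×10^5 km.
Transfer time t = π√(a_t³/μ) = 59909 s.
The target's mean motion on its circular orbit is ω₂ = √(μ/r₂³) = 2.4649×10^-5 rad/s.
Angle swept by the target during transfer: ω₂·t = 1.4767 rad = 84.61°.
The orbiter traverses 180° on the transfer ellipse, so the target must lead by 180° − 84.61° = 95.4°.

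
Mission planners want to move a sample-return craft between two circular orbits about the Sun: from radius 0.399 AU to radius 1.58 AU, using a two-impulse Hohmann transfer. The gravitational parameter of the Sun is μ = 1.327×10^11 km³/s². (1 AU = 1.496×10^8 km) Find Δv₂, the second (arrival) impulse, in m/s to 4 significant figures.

Δv₂ = 8648 m/s

In km: r₁ = 0.399 × 1.496×10^8 = 5.96904×10^7 km; r₂ = 1.58 × 1.496×10^8 = 2.36368×10^8 km.
Semi-major axis of the transfer orbit: a_t = (5.96904×10^7 + 2.36368×10^8)/2 = 1.480292×10^8 km.
On the circular orbit at r = 2.36368×10^8 km, v_c = √(μ/r) = 23.694 km/s.
Transfer-orbit speed at the same r (vis-viva, a = a_t): v_t = √[μ(2/r − 1/a_t)] = 15.046 km/s.
Δv₂ = |v_t − v_c| = |15.046 − 23.694| = 8.648 km/s.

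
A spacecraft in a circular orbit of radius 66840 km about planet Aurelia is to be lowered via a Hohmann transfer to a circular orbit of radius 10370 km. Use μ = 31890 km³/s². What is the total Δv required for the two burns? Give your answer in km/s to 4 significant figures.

Semi-major axis of the transfer orbit: a_t = (66840 + 10370)/2 = 38605 km.
Circular speed at r₁: v₁ = √(μ/r₁) = √(31890/66840) = 0.69073 km/s.
On the transfer ellipse at r₁, vis-viva equation gives v_a = √[μ(2/r₁ − 1/a_t)] = 0.35799 km/s.
First burn Δv₁ = |v_a − v₁| = 0.33274 km/s.
Circular speed at r₂: v₂ = √(μ/r₂) = 1.75363 km/s.
Transfer-orbit speed at r₂: v_p = √[μ(2/r₂ − 1/a_t)] = 2.30746 km/s.
Second burn Δv₂ = |v₂ − v_p| = 0.55383 km/s.
Δv = Δv₁ + Δv₂ = 0.33274 + 0.55383 = 0.8866 km/s.

Δv = 0.8866 km/s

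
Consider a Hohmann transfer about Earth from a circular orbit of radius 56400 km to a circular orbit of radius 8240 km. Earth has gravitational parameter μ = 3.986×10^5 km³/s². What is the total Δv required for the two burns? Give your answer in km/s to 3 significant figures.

Δv = 3.55 km/s

The Hohmann ellipse has a_t = (r₁ + r₂)/2 = 32320 km.
Circular speed at r₁: v₁ = √(μ/r₁) = √(3.986×10^5/56400) = 2.658 km/s.
Transfer-orbit speed at r₁ (vis-viva equation): v_a = √[μ(2/r₁ − 1/a_t)] = 1.342 km/s.
First burn Δv₁ = |v_a − v₁| = 1.316 km/s.
At r₂, v₂ = √(μ/r₂) = 6.955 km/s.
Transfer-orbit speed at r₂: v_p = √[μ(2/r₂ − 1/a_t)] = 9.188 km/s.
Second burn Δv₂ = |v₂ − v_p| = 2.233 km/s.
Total Δv = Δv₁ + Δv₂ = 3.549 km/s.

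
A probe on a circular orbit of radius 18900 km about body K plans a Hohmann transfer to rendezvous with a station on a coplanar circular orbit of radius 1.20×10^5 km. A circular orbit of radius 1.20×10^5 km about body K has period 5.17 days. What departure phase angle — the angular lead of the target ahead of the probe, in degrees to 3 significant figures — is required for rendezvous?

φ = 101°

From Kepler's third law T² = 4π²r³/μ at r = 1.20×10^5 km, T = 5.17 days = 5.17 × 86400 s = 4.46688×10^5 s: μ = 4π²r³/T² = 3.41897×10^5 km³/s².
The Hohmann ellipse has a_t = (r₁ + r₂)/2 = 69450 km.
The half-period of the transfer ellipse is t = π√(a_t³/μ) = 98336 s.
The target's mean motion on its circular orbit is ω₂ = √(μ/r₂³) = 1.4066×10^-5 rad/s.
Angle swept by the target during transfer: ω₂·t = 1.3832 rad = 79.25°.
Arrival is 180° from departure on the ellipse, so φ = 180° − 79.25° = 101°.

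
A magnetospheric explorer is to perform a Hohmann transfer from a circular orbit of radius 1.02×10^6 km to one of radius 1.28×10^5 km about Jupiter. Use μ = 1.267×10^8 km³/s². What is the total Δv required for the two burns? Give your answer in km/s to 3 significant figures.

Semi-major axis of the transfer orbit: a_t = (1.020×10^6 + 1.280×10^5)/2 = 5.740×10^5 km.
Circular speed at r₁: v₁ = √(μ/r₁) = √(1.267×10^8/1.020×10^6) = 11.145 km/s.
On the transfer ellipse at r₁, vis-viva equation gives v_a = √[μ(2/r₁ − 1/a_t)] = 5.2630 km/s.
First burn Δv₁ = |v_a − v₁| = 5.882 km/s.
Circular speed at r₂: v₂ = √(μ/r₂) = 31.46 km/s.
Transfer-orbit speed at r₂: v_p = √[μ(2/r₂ − 1/a_t)] = 41.94 km/s.
Second burn Δv₂ = |v₂ − v_p| = 10.48 km/s.
Δv = Δv₁ + Δv₂ = 5.882 + 10.48 = 16.36 km/s.

Δv = 16.4 km/s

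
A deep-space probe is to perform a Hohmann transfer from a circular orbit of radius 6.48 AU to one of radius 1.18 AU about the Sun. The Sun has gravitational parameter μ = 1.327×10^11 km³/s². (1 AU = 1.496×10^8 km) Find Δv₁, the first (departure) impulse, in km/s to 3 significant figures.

In km: r₁ = 6.48 × 1.496×10^8 = 9.69408×10^8 km; r₂ = 1.18 × 1.496×10^8 = 1.76528×10^8 km.
Semi-major axis of the transfer orbit: a_t = (9.69408×10^8 + 1.76528×10^8)/2 = 5.72968×10^8 km.
On the circular orbit at r = 9.69408×10^8 km, v_c = √(μ/r) = 11.70 km/s.
Transfer-orbit speed at the same r (vis-viva, a = a_t): v_t = √[μ(2/r − 1/a_t)] = 6.494 km/s.
Δv₁ = |v_t − v_c| = |6.494 − 11.70| = 5.206 km/s.

Δv₁ = 5.21 km/s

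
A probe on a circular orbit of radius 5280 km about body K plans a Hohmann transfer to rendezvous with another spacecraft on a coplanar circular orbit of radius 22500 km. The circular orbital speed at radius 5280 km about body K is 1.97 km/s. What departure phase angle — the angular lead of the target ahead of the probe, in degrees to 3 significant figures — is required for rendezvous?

From the circular-orbit relation v² = μ/r at r = 5280 km: μ = v²r = (1.97)² × 5280 = 20491.2 km³/s².
Semi-major axis of the transfer orbit: a_t = (5280 + 22500)/2 = 13890 km.
Transfer time t = π√(a_t³/μ) = 35930 s.
The target's mean motion on its circular orbit is ω₂ = √(μ/r₂³) = 4.241×10^-5 rad/s.
Angle swept by the target during transfer: ω₂·t = 1.5238 rad = 87.31°.
The probe traverses 180° on the transfer ellipse, so the target must lead by 180° − 87.31° = 92.7°.

φ = 92.7°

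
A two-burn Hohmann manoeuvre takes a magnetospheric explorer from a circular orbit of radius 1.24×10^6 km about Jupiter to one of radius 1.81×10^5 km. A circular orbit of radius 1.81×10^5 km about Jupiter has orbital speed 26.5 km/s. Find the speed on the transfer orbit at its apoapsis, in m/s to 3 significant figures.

v = 5110 m/s

From the circular-orbit relation v² = μ/r at r = 1.81×10^5 km: μ = v²r = (26.5)² × 1.81×10^5 = 1.27107×10^8 km³/s².
Semi-major axis of the transfer orbit: a_t = (1.240×10^6 + 1.810×10^5)/2 = 7.105×10^5 km.
The apoapsis of the transfer ellipse is at r = 1.240×10^6 km.
Applying v² = μ(2/r − 1/a_t): v = 5.110 km/s.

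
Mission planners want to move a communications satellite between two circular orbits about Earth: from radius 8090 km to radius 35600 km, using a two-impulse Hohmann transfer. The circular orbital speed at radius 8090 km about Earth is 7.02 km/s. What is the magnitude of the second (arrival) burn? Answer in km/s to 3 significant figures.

From the circular-orbit relation v² = μ/r at r = 8090 km: μ = v²r = (7.02)² × 8090 = 3.98678×10^5 km³/s².
Transfer-ellipse semi-major axis a_t = (r₁ + r₂)/2 = (8090 + 35600)/2 = 21845 km.
Circular speed at r = 35600 km: v_c = √(μ/r) = 3.3465 km/s.
Vis-viva on the transfer ellipse at r = 35600 km gives v_t = √[μ(2/r − 1/a_t)] = 2.0365 km/s.
Δv₂ = |v_t − v_c| = |2.0365 − 3.3465| = 1.310 km/s.

Δv₂ = 1.31 km/s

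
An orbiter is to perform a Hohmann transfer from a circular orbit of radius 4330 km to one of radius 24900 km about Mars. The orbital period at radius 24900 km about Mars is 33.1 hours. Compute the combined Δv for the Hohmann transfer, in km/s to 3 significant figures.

From Kepler's third law T² = 4π²r³/μ at r = 24900 km, T = 33.1 hours = 33.1 × 3600 s = 1.1916×10^5 s: μ = 4π²r³/T² = 42923.7 km³/s².
The Hohmann ellipse has a_t = (r₁ + r₂)/2 = 14615 km.
At r₁ the circular-orbit speed is v₁ = √(μ/r₁) = 3.1485 km/s.
Transfer-orbit speed at r₁ (vis-viva equation): v_p = √[μ(2/r₁ − 1/a_t)] = 4.1096 km/s.
First burn Δv₁ = |v_p − v₁| = 0.9611 km/s.
Circular speed at r₂: v₂ = √(μ/r₂) = 1.31295 km/s.
Transfer-orbit speed at r₂: v_a = √[μ(2/r₂ − 1/a_t)] = 0.714650 km/s.
Second burn Δv₂ = |v₂ − v_a| = 0.5983 km/s.
Δv = Δv₁ + Δv₂ = 0.9611 + 0.5983 = 1.559 km/s.

Δv = 1.56 km/s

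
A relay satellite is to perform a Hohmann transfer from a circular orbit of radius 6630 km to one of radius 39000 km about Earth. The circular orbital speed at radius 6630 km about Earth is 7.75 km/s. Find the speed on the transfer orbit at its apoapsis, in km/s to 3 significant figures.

v = 1.72 km/s

From the circular-orbit relation v² = μ/r at r = 6630 km: μ = v²r = (7.75)² × 6630 = 3.98214×10^5 km³/s².
The Hohmann ellipse has a_t = (r₁ + r₂)/2 = 22815 km.
At apoapsis, r = 39000 km.
Vis-viva: v = √[μ(2/r − 1/a_t)] = √[3.98214×10^5 × (2/39000 − 1/22815)] = 1.723 km/s.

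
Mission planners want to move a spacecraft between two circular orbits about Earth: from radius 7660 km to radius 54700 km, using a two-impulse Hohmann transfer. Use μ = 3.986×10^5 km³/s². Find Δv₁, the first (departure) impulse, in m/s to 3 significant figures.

The Hohmann ellipse has a_t = (r₁ + r₂)/2 = 31180 km.
On the circular orbit at r = 7660 km, v_c = √(μ/r) = 7.214 km/s.
Vis-viva on the transfer ellipse at r = 7660 km gives v_t = √[μ(2/r − 1/a_t)] = 9.555 km/s.
Δv₁ = |v_t − v_c| = |9.555 − 7.214| = 2.341 km/s.

Δv₁ = 2340 m/s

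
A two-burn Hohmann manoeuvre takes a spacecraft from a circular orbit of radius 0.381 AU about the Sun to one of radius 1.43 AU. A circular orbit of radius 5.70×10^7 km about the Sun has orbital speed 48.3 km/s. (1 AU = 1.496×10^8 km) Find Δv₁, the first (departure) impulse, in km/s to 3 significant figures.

Δv₁ = 12.4 km/s

From the circular-orbit relation v² = μ/r at r = 5.70×10^7 km: μ = v²r = (48.3)² × 5.70×10^7 = 1.32975×10^11 km³/s².
In km: r₁ = 0.381 × 1.496×10^8 = 5.69976×10^7 km; r₂ = 1.43 × 1.496×10^8 = 2.13928×10^8 km.
Transfer-ellipse semi-major axis a_t = (r₁ + r₂)/2 = (5.69976×10^7 + 2.13928×10^8)/2 = 1.354628×10^8 km.
On the circular orbit at r = 5.69976×10^7 km, v_c = √(μ/r) = 48.30 km/s.
Vis-viva on the transfer ellipse at r = 5.69976×10^7 km gives v_t = √[μ(2/r − 1/a_t)] = 60.70 km/s.
Δv₁ = |v_t − v_c| = |60.70 − 48.30| = 12.40 km/s.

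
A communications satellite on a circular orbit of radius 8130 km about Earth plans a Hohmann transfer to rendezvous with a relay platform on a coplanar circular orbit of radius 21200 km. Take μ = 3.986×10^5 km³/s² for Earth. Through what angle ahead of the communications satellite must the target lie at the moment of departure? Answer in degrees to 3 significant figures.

Semi-major axis of the transfer orbit: a_t = (8130 + 21200)/2 = 14665 km.
The half-period of the transfer ellipse is t = π√(a_t³/μ) = 8836.99 s.
Target angular speed ω₂ = √(μ/r₂³) = 2.04534×10^-4 rad/s.
Angle swept by the target during transfer: ω₂·t = 1.8075 rad = 103.6°.
The communications satellite traverses 180° on the transfer ellipse, so the target must lead by 180° − 103.6° = 76.4°.

φ = 76.4°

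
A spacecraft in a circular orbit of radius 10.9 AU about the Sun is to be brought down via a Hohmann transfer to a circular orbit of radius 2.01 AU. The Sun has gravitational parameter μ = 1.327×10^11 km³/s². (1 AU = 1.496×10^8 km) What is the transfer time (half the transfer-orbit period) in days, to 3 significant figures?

In km: r₁ = 10.9 × 1.496×10^8 = 1.63064×10^9 km; r₂ = 2.01 × 1.496×10^8 = 3.00696×10^8 km.
Semi-major axis of the transfer orbit: a_t = (1.63064×10^9 + 3.00696×10^8)/2 = 9.65668×10^8 km.
By Kepler's third law the transfer-orbit period is T = 2π√(a_t³/μ), so t = T/2 = 2.588×10^8 s.
Converting: 2.588×10^8 s ÷ 86400 s/day = 3000 days.

t = 3000 days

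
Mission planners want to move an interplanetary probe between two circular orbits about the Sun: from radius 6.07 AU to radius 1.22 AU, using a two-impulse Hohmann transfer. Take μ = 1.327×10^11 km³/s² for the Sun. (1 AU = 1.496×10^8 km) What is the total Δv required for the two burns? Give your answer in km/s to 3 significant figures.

Δv = 12.9 km/s

In km: r₁ = 6.07 × 1.496×10^8 = 9.08072×10^8 km; r₂ = 1.22 × 1.496×10^8 = 1.82512×10^8 km.
Transfer-ellipse semi-major axis a_t = (r₁ + r₂)/2 = (9.08072×10^8 + 1.82512×10^8)/2 = 5.45292×10^8 km.
At r₁ the circular-orbit speed is v₁ = √(μ/r₁) = 12.089 km/s.
On the transfer ellipse at r₁, vis-viva gives v_a = √[μ(2/r₁ − 1/a_t)] = 6.9937 km/s.
First burn Δv₁ = |v_a − v₁| = 5.095 km/s.
At r₂, v₂ = √(μ/r₂) = 26.964 km/s.
Transfer-orbit speed at r₂: v_p = √[μ(2/r₂ − 1/a_t)] = 34.796 km/s.
Second burn Δv₂ = |v₂ − v_p| = 7.832 km/s.
Total Δv = Δv₁ + Δv₂ = 12.93 km/s.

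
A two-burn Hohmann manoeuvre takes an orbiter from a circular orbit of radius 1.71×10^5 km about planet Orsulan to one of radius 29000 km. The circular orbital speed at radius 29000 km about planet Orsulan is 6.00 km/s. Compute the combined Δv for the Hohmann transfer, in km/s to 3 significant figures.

From the circular-orbit relation v² = μ/r at r = 29000 km: μ = v²r = (6.00)² × 29000 = 1.04400×10^6 km³/s².
Semi-major axis of the transfer orbit: a_t = (1.710×10^5 + 29000)/2 = 1.000×10^5 km.
At r₁ the circular-orbit speed is v₁ = √(μ/r₁) = 2.471 km/s.
On the transfer ellipse at r₁, vis-viva gives v_a = √[μ(2/r₁ − 1/a_t)] = 1.331 km/s.
First burn Δv₁ = |v_a − v₁| = 1.140 km/s.
At r₂, v₂ = √(μ/r₂) = 6.000 km/s.
Transfer-orbit speed at r₂: v_p = √[μ(2/r₂ − 1/a_t)] = 7.846 km/s.
Second burn Δv₂ = |v₂ − v_p| = 1.846 km/s.
Δv = Δv₁ + Δv₂ = 1.140 + 1.846 = 2.986 km/s.

Δv = 2.99 km/s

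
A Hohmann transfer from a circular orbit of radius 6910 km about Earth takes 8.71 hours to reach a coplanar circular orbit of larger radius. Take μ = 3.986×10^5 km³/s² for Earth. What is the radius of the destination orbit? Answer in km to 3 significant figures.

Transfer time t = 8.71 hours = 31356 s, and t = π√(a_t³/μ).
So a_t = (μ t²/π²)^(1/3) = (3.986×10^5 × (31356)² / π²)^(1/3) = 34116 km.
Since a_t = (r₁ + r₂)/2, r₂ = 2a_t − r₁ = 2×34116 − 6910 = 61322 km.

r₂ = 61300 km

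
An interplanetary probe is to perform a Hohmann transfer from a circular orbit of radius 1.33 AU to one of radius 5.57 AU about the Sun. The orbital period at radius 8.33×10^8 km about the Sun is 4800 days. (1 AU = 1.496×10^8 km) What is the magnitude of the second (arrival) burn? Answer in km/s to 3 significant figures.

Δv₂ = 4.78 km/s

From Kepler's third law T² = 4π²r³/μ at r = 8.33×10^8 km, T = 4800 days = 4800 × 86400 s = 4.1472×10^8 s: μ = 4π²r³/T² = 1.32674×10^11 km³/s².
In km: r₁ = 1.33 × 1.496×10^8 = 1.98968×10^8 km; r₂ = 5.57 × 1.496×10^8 = 8.33272×10^8 km.
Transfer-ellipse semi-major axis a_t = (r₁ + r₂)/2 = (1.98968×10^8 + 8.33272×10^8)/2 = 5.1612×10^8 km.
On the circular orbit at r = 8.33272×10^8 km, v_c = √(μ/r) = 12.6182 km/s.
Transfer-orbit speed at the same r (vis-viva, a = a_t): v_t = √[μ(2/r − 1/a_t)] = 7.83457 km/s.
Δv₂ = |v_t − v_c| = |7.83457 − 12.6182| = 4.784 km/s.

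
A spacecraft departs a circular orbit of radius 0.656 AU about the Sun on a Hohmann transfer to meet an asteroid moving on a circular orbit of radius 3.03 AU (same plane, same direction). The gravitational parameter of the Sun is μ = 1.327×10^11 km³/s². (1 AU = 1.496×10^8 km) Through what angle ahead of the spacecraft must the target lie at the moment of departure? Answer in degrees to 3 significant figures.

φ = 94.6°

In km: r₁ = 0.656 × 1.496×10^8 = 9.81376×10^7 km; r₂ = 3.03 × 1.496×10^8 = 4.53288×10^8 km.
Transfer-ellipse semi-major axis a_t = (r₁ + r₂)/2 = (9.81376×10^7 + 4.53288×10^8)/2 = 2.757128×10^8 km.
The half-period of the transfer ellipse is t = π√(a_t³/μ) = 3.9482×10^7 s.
The target's mean motion on its circular orbit is ω₂ = √(μ/r₂³) = 3.7746×10^-8 rad/s.
Angle swept by the target during transfer: ω₂·t = 1.4903 rad = 85.39°.
The spacecraft traverses 180° on the transfer ellipse, so the target must lead by 180° − 85.39° = 94.6°.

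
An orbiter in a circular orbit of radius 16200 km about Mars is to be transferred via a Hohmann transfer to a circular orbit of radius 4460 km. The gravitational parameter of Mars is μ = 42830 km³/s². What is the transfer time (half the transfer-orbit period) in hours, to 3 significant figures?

t = 4.43 hours

Semi-major axis of the transfer orbit: a_t = (16200 + 4460)/2 = 10330 km.
Half the transfer-orbit period gives t = π√(a_t³/μ) = 15940 s.
Converting: 15940 s ÷ 3600 s/hour = 4.43 hours.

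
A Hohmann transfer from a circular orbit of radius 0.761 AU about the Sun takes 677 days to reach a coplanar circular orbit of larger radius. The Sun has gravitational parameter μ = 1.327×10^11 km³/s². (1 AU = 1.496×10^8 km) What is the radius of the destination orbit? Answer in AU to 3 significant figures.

r₂ = 4.03 AU

In km: r₁ = 0.761 × 1.496×10^8 = 1.138456×10^8 km.
Transfer time t = 677 days = 5.84928×10^7 s, and t = π√(a_t³/μ).
So a_t = (μ t²/π²)^(1/3) = (1.327×10^11 × (5.84928×10^7)² / π²)^(1/3) = 3.5831×10^8 km.
Since a_t = (r₁ + r₂)/2, r₂ = 2a_t − r₁ = 2×3.5831×10^8 − 1.138456×10^8 = 6.027744×10^8 km.
In AU: r₂ = 6.027744×10^8 / 1.496×10^8 = 4.03 AU.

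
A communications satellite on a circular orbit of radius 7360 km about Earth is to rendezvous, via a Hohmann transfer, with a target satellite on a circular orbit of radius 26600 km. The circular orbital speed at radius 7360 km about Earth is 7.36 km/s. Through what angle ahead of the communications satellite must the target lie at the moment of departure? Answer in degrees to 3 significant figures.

φ = 88.2°

From the circular-orbit relation v² = μ/r at r = 7360 km: μ = v²r = (7.36)² × 7360 = 3.98688×10^5 km³/s².
Semi-major axis of the transfer orbit: a_t = (7360 + 26600)/2 = 16980 km.
The half-period of the transfer ellipse is t = π√(a_t³/μ) = 11008.8 s.
Target angular speed ω₂ = √(μ/r₂³) = 1.45544×10^-4 rad/s.
Angle swept by the target during transfer: ω₂·t = 1.60226 rad = 91.80°.
Arrival is 180° from departure on the ellipse, so φ = 180° − 91.80° = 88.2°.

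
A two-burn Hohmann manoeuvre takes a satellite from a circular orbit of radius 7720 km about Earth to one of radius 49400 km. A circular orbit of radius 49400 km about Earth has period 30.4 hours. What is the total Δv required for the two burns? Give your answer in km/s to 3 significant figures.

From Kepler's third law T² = 4π²r³/μ at r = 49400 km, T = 30.4 hours = 30.4 × 3600 s = 1.0944×10^5 s: μ = 4π²r³/T² = 3.97364×10^5 km³/s².
The Hohmann ellipse has a_t = (r₁ + r₂)/2 = 28560 km.
Circular speed at r₁: v₁ = √(μ/r₁) = √(3.97364×10^5/7720) = 7.1744 km/s.
On the transfer ellipse at r₁, v² = μ(2/r − 1/a) gives v_p = √[μ(2/r₁ − 1/a_t)] = 9.4356 km/s.
First burn Δv₁ = |v_p − v₁| = 2.261 km/s.
Circular speed at r₂: v₂ = √(μ/r₂) = 2.8362 km/s.
Transfer-orbit speed at r₂: v_a = √[μ(2/r₂ − 1/a_t)] = 1.4746 km/s.
Second burn Δv₂ = |v₂ − v_a| = 1.362 km/s.
Δv = Δv₁ + Δv₂ = 2.261 + 1.362 = 3.623 km/s.

Δv = 3.62 km/s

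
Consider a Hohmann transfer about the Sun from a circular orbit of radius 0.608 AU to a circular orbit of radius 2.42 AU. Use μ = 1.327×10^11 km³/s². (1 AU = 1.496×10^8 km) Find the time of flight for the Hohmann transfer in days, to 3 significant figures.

t = 340 days

In km: r₁ = 0.608 × 1.496×10^8 = 9.09568×10^7 km; r₂ = 2.42 × 1.496×10^8 = 3.62032×10^8 km.
The Hohmann ellipse has a_t = (r₁ + r₂)/2 = 2.264944×10^8 km.
Transfer time t = π√(a_t³/μ) = π√((2.264944×10^8)³ / 1.327×10^11) = 2.940×10^7 s.
Converting: 2.940×10^7 s ÷ 86400 s/day = 340 days.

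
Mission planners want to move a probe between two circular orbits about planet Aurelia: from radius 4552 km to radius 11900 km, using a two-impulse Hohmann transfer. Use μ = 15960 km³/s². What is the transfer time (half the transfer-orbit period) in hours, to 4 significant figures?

The Hohmann ellipse has a_t = (r₁ + r₂)/2 = 8226 km.
Half the transfer-orbit period gives t = π√(a_t³/μ) = 18553 s.
Converting: 18553 s ÷ 3600 s/hour = 5.154 hours.

t = 5.154 hours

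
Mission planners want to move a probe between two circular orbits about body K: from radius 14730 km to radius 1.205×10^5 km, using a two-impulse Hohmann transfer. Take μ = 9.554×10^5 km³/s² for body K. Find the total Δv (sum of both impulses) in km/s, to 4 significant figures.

The Hohmann ellipse has a_t = (r₁ + r₂)/2 = 67615 km.
Circular speed at r₁: v₁ = √(μ/r₁) = √(9.554×10^5/14730) = 8.053622 km/s.
Transfer-orbit speed at r₁ (vis-viva equation): v_p = √[μ(2/r₁ − 1/a_t)] = 10.75136 km/s.
First burn Δv₁ = |v_p − v₁| = 2.6977 km/s.
At r₂, v₂ = √(μ/r₂) = 2.8158 km/s.
Transfer-orbit speed at r₂: v_a = √[μ(2/r₂ − 1/a_t)] = 1.3143 km/s.
Second burn Δv₂ = |v₂ − v_a| = 1.5015 km/s.
Total Δv = Δv₁ + Δv₂ = 4.199 km/s.

Δv = 4.199 km/s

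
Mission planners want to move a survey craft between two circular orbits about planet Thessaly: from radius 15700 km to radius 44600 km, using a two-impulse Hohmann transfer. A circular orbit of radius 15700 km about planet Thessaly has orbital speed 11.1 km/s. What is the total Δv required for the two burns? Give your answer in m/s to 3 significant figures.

From the circular-orbit relation v² = μ/r at r = 15700 km: μ = v²r = (11.1)² × 15700 = 1.93440×10^6 km³/s².
Semi-major axis of the transfer orbit: a_t = (15700 + 44600)/2 = 30150 km.
At r₁ the circular-orbit speed is v₁ = √(μ/r₁) = 11.1000 km/s.
Transfer-orbit speed at r₁ (vis-viva equation): v_p = √[μ(2/r₁ − 1/a_t)] = 13.5004 km/s.
First burn Δv₁ = |v_p − v₁| = 2.4004 km/s.
Circular speed at r₂: v₂ = √(μ/r₂) = 6.5858 km/s.
Transfer-orbit speed at r₂: v_a = √[μ(2/r₂ − 1/a_t)] = 4.7524 km/s.
Second burn Δv₂ = |v₂ − v_a| = 1.8334 km/s.
Total Δv = Δv₁ + Δv₂ = 4.234 km/s.

Δv = 4230 m/s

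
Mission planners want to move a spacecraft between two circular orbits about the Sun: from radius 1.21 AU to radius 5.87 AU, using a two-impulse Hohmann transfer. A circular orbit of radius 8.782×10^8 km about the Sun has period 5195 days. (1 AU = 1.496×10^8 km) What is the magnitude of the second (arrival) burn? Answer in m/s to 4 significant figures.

Δv₂ = 5106 m/s

From Kepler's third law T² = 4π²r³/μ at r = 8.782×10^8 km, T = 5195 days = 5195 × 86400 s = 4.48848×10^8 s: μ = 4π²r³/T² = 1.32722×10^11 km³/s².
In km: r₁ = 1.21 × 1.496×10^8 = 1.81016×10^8 km; r₂ = 5.87 × 1.496×10^8 = 8.78152×10^8 km.
Transfer-ellipse semi-major axis a_t = (r₁ + r₂)/2 = (1.81016×10^8 + 8.78152×10^8)/2 = 5.29584×10^8 km.
Circular speed at r = 8.78152×10^8 km: v_c = √(μ/r) = 12.2938 km/s.
Transfer-orbit speed at the same r (vis-viva, a = a_t): v_t = √[μ(2/r − 1/a_t)] = 7.18748 km/s.
Δv₂ = |v_t − v_c| = |7.18748 − 12.2938| = 5.106 km/s.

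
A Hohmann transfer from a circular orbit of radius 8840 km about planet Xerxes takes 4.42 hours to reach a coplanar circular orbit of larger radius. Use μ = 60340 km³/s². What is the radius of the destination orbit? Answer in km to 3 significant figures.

r₂ = 14300 km

Transfer time t = 4.42 hours = 15912 s, and t = π√(a_t³/μ).
So a_t = (μ t²/π²)^(1/3) = (60340 × (15912)² / π²)^(1/3) = 11568 km.
Since a_t = (r₁ + r₂)/2, r₂ = 2a_t − r₁ = 2×11568 − 8840 = 14296 km.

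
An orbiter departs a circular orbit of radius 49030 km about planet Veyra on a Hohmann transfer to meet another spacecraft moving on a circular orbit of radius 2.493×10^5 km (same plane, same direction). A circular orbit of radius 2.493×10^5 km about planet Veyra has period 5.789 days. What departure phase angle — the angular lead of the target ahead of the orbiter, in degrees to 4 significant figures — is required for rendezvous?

From Kepler's third law T² = 4π²r³/μ at r = 2.493×10^5 km, T = 5.789 days = 5.789 × 86400 s = 5.001696×10^5 s: μ = 4π²r³/T² = 2.44507×10^6 km³/s².
The Hohmann ellipse has a_t = (r₁ + r₂)/2 = 1.49165×10^5 km.
Transfer time t = π√(a_t³/μ) = 1.1575×10^5 s.
Target angular speed ω₂ = √(μ/r₂³) = 1.2562×10^-5 rad/s.
Angle swept by the target during transfer: ω₂·t = 1.454 rad = 83.31°.
Arrival is 180° from departure on the ellipse, so φ = 180° − 83.31° = 96.69°.

φ = 96.69°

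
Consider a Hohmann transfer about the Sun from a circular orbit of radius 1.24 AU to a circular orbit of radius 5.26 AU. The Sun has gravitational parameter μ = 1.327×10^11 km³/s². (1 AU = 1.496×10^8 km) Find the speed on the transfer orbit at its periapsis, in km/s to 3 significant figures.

v = 34.0 km/s

In km: r₁ = 1.24 × 1.496×10^8 = 1.85504×10^8 km; r₂ = 5.26 × 1.496×10^8 = 7.86896×10^8 km.
The Hohmann ellipse has a_t = (r₁ + r₂)/2 = 4.862×10^8 km.
At periapsis, r = 1.85504×10^8 km.
Applying v² = μ(2/r − 1/a_t): v = 34.03 km/s.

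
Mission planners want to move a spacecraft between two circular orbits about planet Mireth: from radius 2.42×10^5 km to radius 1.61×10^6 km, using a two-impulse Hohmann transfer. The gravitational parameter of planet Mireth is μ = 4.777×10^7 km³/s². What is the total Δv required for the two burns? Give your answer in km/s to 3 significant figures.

Δv = 7.14 km/s

Semi-major axis of the transfer orbit: a_t = (2.420×10^5 + 1.610×10^6)/2 = 9.260×10^5 km.
At r₁ the circular-orbit speed is v₁ = √(μ/r₁) = 14.050 km/s.
Transfer-orbit speed at r₁ (v² = μ(2/r − 1/a)): v_p = √[μ(2/r₁ − 1/a_t)] = 18.526 km/s.
First burn Δv₁ = |v_p − v₁| = 4.476 km/s.
At r₂, v₂ = √(μ/r₂) = 5.447 km/s.
Transfer-orbit speed at r₂: v_a = √[μ(2/r₂ − 1/a_t)] = 2.785 km/s.
Second burn Δv₂ = |v₂ − v_a| = 2.662 km/s.
Total Δv = Δv₁ + Δv₂ = 7.138 km/s.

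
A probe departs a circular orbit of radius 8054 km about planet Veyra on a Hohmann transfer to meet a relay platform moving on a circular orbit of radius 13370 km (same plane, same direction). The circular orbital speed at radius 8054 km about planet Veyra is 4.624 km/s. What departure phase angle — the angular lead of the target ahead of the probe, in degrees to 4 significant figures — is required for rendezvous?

From the circular-orbit relation v² = μ/r at r = 8054 km: μ = v²r = (4.624)² × 8054 = 1.72206×10^5 km³/s².
The Hohmann ellipse has a_t = (r₁ + r₂)/2 = 10712 km.
The half-period of the transfer ellipse is t = π√(a_t³/μ) = 8393 s.
Target angular speed ω₂ = √(μ/r₂³) = 2.684×10^-4 rad/s.
Angle swept by the target during transfer: ω₂·t = 2.253 rad = 129.09°.
The probe traverses 180° on the transfer ellipse, so the target must lead by 180° − 129.09° = 50.91°.

φ = 50.91°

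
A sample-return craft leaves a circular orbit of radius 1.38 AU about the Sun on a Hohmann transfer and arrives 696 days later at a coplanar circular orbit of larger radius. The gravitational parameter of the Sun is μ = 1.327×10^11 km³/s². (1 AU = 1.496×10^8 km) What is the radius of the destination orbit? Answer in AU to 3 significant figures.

In km: r₁ = 1.38 × 1.496×10^8 = 2.06448×10^8 km.
Transfer time t = 696 days = 6.01344×10^7 s, and t = π√(a_t³/μ).
So a_t = (μ t²/π²)^(1/3) = (1.327×10^11 × (6.01344×10^7)² / π²)^(1/3) = 3.6498×10^8 km.
Since a_t = (r₁ + r₂)/2, r₂ = 2a_t − r₁ = 2×3.6498×10^8 − 2.06448×10^8 = 5.23512×10^8 km.
In AU: r₂ = 5.23512×10^8 / 1.496×10^8 = 3.50 AU.

r₂ = 3.50 AU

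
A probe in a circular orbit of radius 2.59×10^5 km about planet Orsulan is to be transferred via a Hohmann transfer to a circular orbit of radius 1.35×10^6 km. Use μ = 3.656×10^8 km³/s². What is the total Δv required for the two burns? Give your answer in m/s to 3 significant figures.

Δv = 18200 m/s

Semi-major axis of the transfer orbit: a_t = (2.590×10^5 + 1.350×10^6)/2 = 8.045×10^5 km.
Circular speed at r₁: v₁ = √(μ/r₁) = √(3.656×10^8/2.590×10^5) = 37.57 km/s.
On the transfer ellipse at r₁, vis-viva gives v_p = √[μ(2/r₁ − 1/a_t)] = 48.67 km/s.
First burn Δv₁ = |v_p − v₁| = 11.10 km/s.
Circular speed at r₂: v₂ = √(μ/r₂) = 16.456 km/s.
Transfer-orbit speed at r₂: v_a = √[μ(2/r₂ − 1/a_t)] = 9.3373 km/s.
Second burn Δv₂ = |v₂ − v_a| = 7.119 km/s.
Δv = Δv₁ + Δv₂ = 11.10 + 7.119 = 18.22 km/s.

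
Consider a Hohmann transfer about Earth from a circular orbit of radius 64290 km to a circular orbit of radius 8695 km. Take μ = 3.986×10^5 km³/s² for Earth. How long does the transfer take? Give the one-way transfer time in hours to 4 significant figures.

Semi-major axis of the transfer orbit: a_t = (64290 + 8695)/2 = 36492.5 km.
Transfer time t = π√(a_t³/μ) = π√((36492.5)³ / 3.986×10^5) = 34690 s.
Converting: 34690 s ÷ 3600 s/hour = 9.636 hours.

t = 9.636 hours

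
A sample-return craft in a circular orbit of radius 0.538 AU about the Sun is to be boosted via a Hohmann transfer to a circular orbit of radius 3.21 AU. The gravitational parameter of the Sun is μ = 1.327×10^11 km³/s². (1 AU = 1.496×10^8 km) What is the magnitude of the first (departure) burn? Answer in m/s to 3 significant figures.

In km: r₁ = 0.538 × 1.496×10^8 = 8.04848×10^7 km; r₂ = 3.21 × 1.496×10^8 = 4.80216×10^8 km.
The Hohmann ellipse has a_t = (r₁ + r₂)/2 = 2.803504×10^8 km.
On the circular orbit at r = 8.04848×10^7 km, v_c = √(μ/r) = 40.60 km/s.
Vis-viva on the transfer ellipse at r = 8.04848×10^7 km gives v_t = √[μ(2/r − 1/a_t)] = 53.14 km/s.
Δv₁ = |v_t − v_c| = |53.14 − 40.60| = 12.54 km/s.

Δv₁ = 12500 m/s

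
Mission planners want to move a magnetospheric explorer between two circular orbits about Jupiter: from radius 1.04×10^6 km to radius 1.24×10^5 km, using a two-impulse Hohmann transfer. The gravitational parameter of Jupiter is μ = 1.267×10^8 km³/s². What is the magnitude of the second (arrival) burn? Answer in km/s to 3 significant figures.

Δv₂ = 10.8 km/s

The Hohmann ellipse has a_t = (r₁ + r₂)/2 = 5.820×10^5 km.
On the circular orbit at r = 1.240×10^5 km, v_c = √(μ/r) = 31.97 km/s.
Vis-viva on the transfer ellipse at r = 1.240×10^5 km gives v_t = √[μ(2/r − 1/a_t)] = 42.73 km/s.
Δv₂ = |v_t − v_c| = |42.73 − 31.97| = 10.76 km/s.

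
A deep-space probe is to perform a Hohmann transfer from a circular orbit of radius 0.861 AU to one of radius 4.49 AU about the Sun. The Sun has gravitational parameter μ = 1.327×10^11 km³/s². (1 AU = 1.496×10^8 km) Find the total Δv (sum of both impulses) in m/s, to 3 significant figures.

Δv = 15600 m/s

In km: r₁ = 0.861 × 1.496×10^8 = 1.288056×10^8 km; r₂ = 4.49 × 1.496×10^8 = 6.71704×10^8 km.
The Hohmann ellipse has a_t = (r₁ + r₂)/2 = 4.002548×10^8 km.
Circular speed at r₁: v₁ = √(μ/r₁) = √(1.327×10^11/1.288056×10^8) = 32.0973 km/s.
On the transfer ellipse at r₁, vis-viva gives v_p = √[μ(2/r₁ − 1/a_t)] = 41.5804 km/s.
First burn Δv₁ = |v_p − v₁| = 9.4831 km/s.
Circular speed at r₂: v₂ = √(μ/r₂) = 14.0555 km/s.
Transfer-orbit speed at r₂: v_a = √[μ(2/r₂ − 1/a_t)] = 7.97344 km/s.
Second burn Δv₂ = |v₂ − v_a| = 6.0821 km/s.
Δv = Δv₁ + Δv₂ = 9.4831 + 6.0821 = 15.57 km/s.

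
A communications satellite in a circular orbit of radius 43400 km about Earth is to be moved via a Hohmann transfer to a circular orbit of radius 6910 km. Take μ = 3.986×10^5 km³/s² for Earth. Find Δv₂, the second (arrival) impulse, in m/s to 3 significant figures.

Δv₂ = 2380 m/s

Transfer-ellipse semi-major axis a_t = (r₁ + r₂)/2 = (43400 + 6910)/2 = 25155 km.
Circular speed at r = 6910 km: v_c = √(μ/r) = 7.595 km/s.
Vis-viva on the transfer ellipse at r = 6910 km gives v_t = √[μ(2/r − 1/a_t)] = 9.976 km/s.
Δv₂ = |v_t − v_c| = |9.976 − 7.595| = 2.381 km/s.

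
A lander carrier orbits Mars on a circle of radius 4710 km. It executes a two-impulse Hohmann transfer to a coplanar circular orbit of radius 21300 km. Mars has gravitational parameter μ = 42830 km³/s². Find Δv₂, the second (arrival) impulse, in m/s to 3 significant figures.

Transfer-ellipse semi-major axis a_t = (r₁ + r₂)/2 = (4710 + 21300)/2 = 13005 km.
Circular speed at r = 21300 km: v_c = √(μ/r) = 1.41803 km/s.
Vis-viva on the transfer ellipse at r = 21300 km gives v_t = √[μ(2/r − 1/a_t)] = 0.853374 km/s.
Δv₂ = |v_t − v_c| = |0.853374 − 1.41803| = 0.5647 km/s.

Δv₂ = 565 m/s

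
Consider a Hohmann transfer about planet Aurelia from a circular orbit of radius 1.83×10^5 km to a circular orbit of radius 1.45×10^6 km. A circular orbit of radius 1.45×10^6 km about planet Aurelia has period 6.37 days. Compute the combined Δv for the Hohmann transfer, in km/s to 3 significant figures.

From Kepler's third law T² = 4π²r³/μ at r = 1.45×10^6 km, T = 6.37 days = 6.37 × 86400 s = 5.50368×10^5 s: μ = 4π²r³/T² = 3.97336×10^8 km³/s².
Transfer-ellipse semi-major axis a_t = (r₁ + r₂)/2 = (1.830×10^5 + 1.450×10^6)/2 = 8.165×10^5 km.
At r₁ the circular-orbit speed is v₁ = √(μ/r₁) = 46.60 km/s.
Transfer-orbit speed at r₁ (vis-viva): v_p = √[μ(2/r₁ − 1/a_t)] = 62.10 km/s.
First burn Δv₁ = |v_p − v₁| = 15.50 km/s.
At r₂, v₂ = √(μ/r₂) = 16.554 km/s.
Transfer-orbit speed at r₂: v_a = √[μ(2/r₂ − 1/a_t)] = 7.8369 km/s.
Second burn Δv₂ = |v₂ − v_a| = 8.717 km/s.
Δv = Δv₁ + Δv₂ = 15.50 + 8.717 = 24.22 km/s.

Δv = 24.2 km/s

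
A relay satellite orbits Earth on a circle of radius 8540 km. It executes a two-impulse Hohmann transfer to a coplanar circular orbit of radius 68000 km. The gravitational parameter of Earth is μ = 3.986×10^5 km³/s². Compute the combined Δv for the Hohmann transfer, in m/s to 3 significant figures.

Δv = 3550 m/s

Semi-major axis of the transfer orbit: a_t = (8540 + 68000)/2 = 38270 km.
At r₁ the circular-orbit speed is v₁ = √(μ/r₁) = 6.832 km/s.
Transfer-orbit speed at r₁ (vis-viva): v_p = √[μ(2/r₁ − 1/a_t)] = 9.107 km/s.
First burn Δv₁ = |v_p − v₁| = 2.275 km/s.
Circular speed at r₂: v₂ = √(μ/r₂) = 2.421 km/s.
Transfer-orbit speed at r₂: v_a = √[μ(2/r₂ − 1/a_t)] = 1.144 km/s.
Second burn Δv₂ = |v₂ − v_a| = 1.277 km/s.
Δv = Δv₁ + Δv₂ = 2.275 + 1.277 = 3.552 km/s.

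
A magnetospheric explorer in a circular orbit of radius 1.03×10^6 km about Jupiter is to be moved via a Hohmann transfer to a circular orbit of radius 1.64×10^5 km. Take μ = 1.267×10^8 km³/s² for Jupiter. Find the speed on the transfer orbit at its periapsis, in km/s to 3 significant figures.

Transfer-ellipse semi-major axis a_t = (r₁ + r₂)/2 = (1.030×10^6 + 1.640×10^5)/2 = 5.970×10^5 km.
At periapsis, r = 1.640×10^5 km.
Vis-viva: v = √[μ(2/r − 1/a_t)] = √[1.267×10^8 × (2/1.640×10^5 − 1/5.970×10^5)] = 36.51 km/s.

v = 36.5 km/s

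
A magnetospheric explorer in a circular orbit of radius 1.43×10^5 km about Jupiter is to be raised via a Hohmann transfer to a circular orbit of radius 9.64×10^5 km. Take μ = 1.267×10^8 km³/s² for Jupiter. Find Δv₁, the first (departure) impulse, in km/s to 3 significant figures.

Semi-major axis of the transfer orbit: a_t = (1.430×10^5 + 9.640×10^5)/2 = 5.535×10^5 km.
On the circular orbit at r = 1.430×10^5 km, v_c = √(μ/r) = 29.766 km/s.
Transfer-orbit speed at the same r (vis-viva, a = a_t): v_t = √[μ(2/r − 1/a_t)] = 39.283 km/s.
Δv₁ = |v_t − v_c| = |39.283 − 29.766| = 9.517 km/s.

Δv₁ = 9.52 km/s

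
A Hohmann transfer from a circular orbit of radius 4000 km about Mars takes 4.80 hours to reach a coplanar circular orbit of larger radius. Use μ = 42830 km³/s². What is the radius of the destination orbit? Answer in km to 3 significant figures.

Transfer time t = 4.80 hours = 17280 s, and t = π√(a_t³/μ).
So a_t = (μ t²/π²)^(1/3) = (42830 × (17280)² / π²)^(1/3) = 10902 km.
Since a_t = (r₁ + r₂)/2, r₂ = 2a_t − r₁ = 2×10902 − 4000 = 17804 km.

r₂ = 17800 km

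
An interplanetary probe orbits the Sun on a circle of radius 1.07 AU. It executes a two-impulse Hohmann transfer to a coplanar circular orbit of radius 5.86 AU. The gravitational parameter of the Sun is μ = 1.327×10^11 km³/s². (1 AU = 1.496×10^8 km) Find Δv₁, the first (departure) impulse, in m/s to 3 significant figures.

In km: r₁ = 1.07 × 1.496×10^8 = 1.60072×10^8 km; r₂ = 5.86 × 1.496×10^8 = 8.76656×10^8 km.
Semi-major axis of the transfer orbit: a_t = (1.60072×10^8 + 8.76656×10^8)/2 = 5.18364×10^8 km.
On the circular orbit at r = 1.60072×10^8 km, v_c = √(μ/r) = 28.792 km/s.
Transfer-orbit speed at the same r (vis-viva, a = a_t): v_t = √[μ(2/r − 1/a_t)] = 37.443 km/s.
Δv₁ = |v_t − v_c| = |37.443 − 28.792| = 8.651 km/s.

Δv₁ = 8650 m/s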